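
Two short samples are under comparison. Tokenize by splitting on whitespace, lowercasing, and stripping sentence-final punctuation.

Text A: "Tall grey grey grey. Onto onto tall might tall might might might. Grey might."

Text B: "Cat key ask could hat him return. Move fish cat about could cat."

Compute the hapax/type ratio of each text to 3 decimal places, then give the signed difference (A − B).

A: hapax=0, V=4, ratio=0.000
B: hapax=8, V=10, ratio=0.800
Difference = 0.000 − 0.800 = -0.800

-0.800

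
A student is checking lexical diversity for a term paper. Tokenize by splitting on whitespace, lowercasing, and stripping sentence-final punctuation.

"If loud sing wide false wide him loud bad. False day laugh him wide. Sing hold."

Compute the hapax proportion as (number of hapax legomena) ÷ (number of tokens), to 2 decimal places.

Frequencies: wide:3, loud:2, sing:2, false:2, him:2, if:1, bad:1, day:1, laugh:1, hold:1
Hapax count = 5; token count = 16.
Ratio = 5 / 16 = 0.31

0.31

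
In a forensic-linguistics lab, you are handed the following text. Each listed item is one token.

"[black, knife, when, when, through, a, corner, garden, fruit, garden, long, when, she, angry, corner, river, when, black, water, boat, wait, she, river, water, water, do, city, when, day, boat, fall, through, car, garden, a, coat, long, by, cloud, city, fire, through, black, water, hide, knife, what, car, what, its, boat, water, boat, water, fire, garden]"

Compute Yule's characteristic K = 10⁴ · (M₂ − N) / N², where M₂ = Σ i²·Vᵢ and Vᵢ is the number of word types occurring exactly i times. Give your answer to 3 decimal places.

338.010

Frequencies: water:6, when:5, garden:4, boat:4, black:3, through:3, knife:2, a:2, corner:2, long:2, she:2, river:2, city:2, car:2, fire:2, what:2, fruit:1, angry:1, wait:1, do:1, … (7 more, each freq 1)
N = 56. Frequency spectrum: V_1=11, V_2=10, V_3=2, V_4=2, V_5=1, V_6=1
M₂ = 1²·11 + 2²·10 + 3²·2 + 4²·2 + 5²·1 + 6²·1 = 162
K = 10000 × (162 − 56) / 56² = 338.010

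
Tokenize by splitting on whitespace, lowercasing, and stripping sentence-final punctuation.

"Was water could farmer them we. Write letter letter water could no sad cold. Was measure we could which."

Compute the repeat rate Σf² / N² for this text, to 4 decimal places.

Frequencies: could:3, was:2, water:2, we:2, letter:2, farmer:1, them:1, write:1, no:1, sad:1, cold:1, measure:1, which:1
Σf² = 33; N² = 361
Repeat rate = 33 / 361 = 0.0914

0.0914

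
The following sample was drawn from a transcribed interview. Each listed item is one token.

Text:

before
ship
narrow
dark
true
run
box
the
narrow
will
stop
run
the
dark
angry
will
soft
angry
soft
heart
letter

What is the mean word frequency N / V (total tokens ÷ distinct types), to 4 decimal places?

N = 21 tokens, V = 14 types.
Mean frequency = N / V = 21 / 14 = 1.5000

1.5000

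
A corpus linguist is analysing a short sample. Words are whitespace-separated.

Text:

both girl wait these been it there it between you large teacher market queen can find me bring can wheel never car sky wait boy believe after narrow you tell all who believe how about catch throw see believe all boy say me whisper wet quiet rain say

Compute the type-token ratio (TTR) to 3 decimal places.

0.792

N = 48 tokens, V = 38 types.
TTR = V / N = 38 / 48 = 0.792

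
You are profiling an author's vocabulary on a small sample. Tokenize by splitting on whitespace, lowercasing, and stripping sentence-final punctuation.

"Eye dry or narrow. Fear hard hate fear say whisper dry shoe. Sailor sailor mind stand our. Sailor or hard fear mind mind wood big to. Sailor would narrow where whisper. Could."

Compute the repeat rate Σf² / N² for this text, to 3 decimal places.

Frequencies: sailor:4, fear:3, mind:3, dry:2, or:2, narrow:2, hard:2, whisper:2, eye:1, hate:1, say:1, shoe:1, stand:1, our:1, wood:1, big:1, to:1, would:1, where:1, could:1
Σf² = 66; N² = 1024
Repeat rate = 66 / 1024 = 0.064

0.064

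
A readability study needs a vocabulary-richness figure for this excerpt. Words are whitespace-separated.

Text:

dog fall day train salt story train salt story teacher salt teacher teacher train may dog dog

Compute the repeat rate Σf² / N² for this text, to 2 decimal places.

Frequencies: dog:3, train:3, salt:3, teacher:3, story:2, fall:1, day:1, may:1
Σf² = 43; N² = 289
Repeat rate = 43 / 289 = 0.15

0.15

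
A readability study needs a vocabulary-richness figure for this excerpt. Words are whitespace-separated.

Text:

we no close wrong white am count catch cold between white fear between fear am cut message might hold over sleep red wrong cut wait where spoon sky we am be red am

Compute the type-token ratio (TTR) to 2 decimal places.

N = 33 tokens, V = 23 types.
TTR = V / N = 23 / 33 = 0.70

0.70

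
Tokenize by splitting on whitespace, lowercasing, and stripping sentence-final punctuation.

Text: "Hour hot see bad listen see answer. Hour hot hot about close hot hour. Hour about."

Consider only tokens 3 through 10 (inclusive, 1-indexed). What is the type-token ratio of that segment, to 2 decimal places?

Segment tokens 3–10: see, bad, listen, see, answer, hour, hot, hot
Segment N = 8, segment V = 6.
TTR = 6 / 8 = 0.75

0.75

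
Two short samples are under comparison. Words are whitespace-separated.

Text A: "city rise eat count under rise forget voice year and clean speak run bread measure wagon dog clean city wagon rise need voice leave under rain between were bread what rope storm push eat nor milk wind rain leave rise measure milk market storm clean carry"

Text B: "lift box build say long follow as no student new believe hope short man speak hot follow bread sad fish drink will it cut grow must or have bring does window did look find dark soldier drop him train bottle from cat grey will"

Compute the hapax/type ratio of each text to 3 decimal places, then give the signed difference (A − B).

A: hapax=17, V=30, ratio=0.567
B: hapax=40, V=42, ratio=0.952
Difference = 0.567 − 0.952 = -0.385

-0.385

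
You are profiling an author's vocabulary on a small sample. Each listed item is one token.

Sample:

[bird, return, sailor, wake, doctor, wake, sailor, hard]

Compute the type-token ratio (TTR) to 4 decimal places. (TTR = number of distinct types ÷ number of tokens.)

0.7500

N = 8 tokens, V = 6 types.
TTR = V / N = 6 / 8 = 0.7500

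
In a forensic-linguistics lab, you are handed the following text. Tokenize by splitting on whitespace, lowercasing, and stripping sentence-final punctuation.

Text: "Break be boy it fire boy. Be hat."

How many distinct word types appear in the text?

Distinct types: {be, boy, break, fire, hat, it}
V = 6

6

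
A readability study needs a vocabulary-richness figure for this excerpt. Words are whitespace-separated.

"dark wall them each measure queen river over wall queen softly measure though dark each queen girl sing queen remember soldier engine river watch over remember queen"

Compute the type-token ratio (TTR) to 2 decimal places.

N = 27 tokens, V = 16 types.
TTR = V / N = 16 / 27 = 0.59

0.59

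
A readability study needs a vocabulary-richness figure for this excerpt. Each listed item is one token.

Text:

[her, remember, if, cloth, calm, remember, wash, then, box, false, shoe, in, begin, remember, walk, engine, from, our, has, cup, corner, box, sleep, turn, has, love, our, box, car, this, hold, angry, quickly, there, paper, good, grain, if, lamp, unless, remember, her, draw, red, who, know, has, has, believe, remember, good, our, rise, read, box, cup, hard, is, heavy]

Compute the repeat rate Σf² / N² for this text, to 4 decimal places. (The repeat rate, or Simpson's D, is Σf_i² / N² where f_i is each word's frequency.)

Frequencies: remember:5, box:4, has:4, our:3, her:2, if:2, cup:2, good:2, cloth:1, calm:1, wash:1, then:1, false:1, shoe:1, in:1, begin:1, walk:1, engine:1, from:1, corner:1, … (23 more, each freq 1)
Σf² = 117; N² = 3481
Repeat rate = 117 / 3481 = 0.0336

0.0336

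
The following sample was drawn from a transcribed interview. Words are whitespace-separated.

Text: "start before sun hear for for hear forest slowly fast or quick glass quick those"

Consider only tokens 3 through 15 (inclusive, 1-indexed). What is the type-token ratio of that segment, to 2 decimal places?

0.77

Segment tokens 3–15: sun, hear, for, for, hear, forest, slowly, fast, or, quick, glass, quick, those
Segment N = 13, segment V = 10.
TTR = 10 / 13 = 0.77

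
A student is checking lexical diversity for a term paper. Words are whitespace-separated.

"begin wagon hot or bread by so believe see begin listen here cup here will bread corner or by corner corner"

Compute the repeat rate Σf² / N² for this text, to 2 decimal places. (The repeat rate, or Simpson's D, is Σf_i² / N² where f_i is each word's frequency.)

Frequencies: corner:3, begin:2, or:2, bread:2, by:2, here:2, wagon:1, hot:1, so:1, believe:1, see:1, listen:1, cup:1, will:1
Σf² = 37; N² = 441
Repeat rate = 37 / 441 = 0.08

0.08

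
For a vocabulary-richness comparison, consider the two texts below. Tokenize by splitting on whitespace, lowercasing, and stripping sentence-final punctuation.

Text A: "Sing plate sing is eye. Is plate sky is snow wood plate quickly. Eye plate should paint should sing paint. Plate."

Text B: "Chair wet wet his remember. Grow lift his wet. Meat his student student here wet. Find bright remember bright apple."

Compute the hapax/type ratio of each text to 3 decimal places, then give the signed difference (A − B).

A: hapax=4, V=10, ratio=0.400
B: hapax=7, V=12, ratio=0.583
Difference = 0.400 − 0.583 = -0.183

-0.183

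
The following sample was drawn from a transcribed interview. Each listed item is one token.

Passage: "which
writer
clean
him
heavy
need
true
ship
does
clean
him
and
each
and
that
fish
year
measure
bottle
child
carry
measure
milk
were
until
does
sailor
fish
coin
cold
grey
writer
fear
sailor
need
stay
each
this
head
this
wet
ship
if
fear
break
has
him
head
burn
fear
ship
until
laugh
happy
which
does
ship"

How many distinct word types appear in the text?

36

Distinct types: {and, bottle, break, burn, carry, child, clean, coin, cold, does, each, fear, fish, grey, happy, has, head, heavy, him, if, laugh, measure, milk, need, sailor, ship, stay, that, this, true, until, were, wet, which, writer, year}
V = 36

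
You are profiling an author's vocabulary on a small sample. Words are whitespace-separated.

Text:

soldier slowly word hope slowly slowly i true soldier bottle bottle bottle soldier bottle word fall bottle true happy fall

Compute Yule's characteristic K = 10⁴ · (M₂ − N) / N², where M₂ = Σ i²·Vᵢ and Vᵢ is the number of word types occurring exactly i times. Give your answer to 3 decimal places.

Frequencies: bottle:5, soldier:3, slowly:3, word:2, true:2, fall:2, hope:1, i:1, happy:1
N = 20. Frequency spectrum: V_1=3, V_2=3, V_3=2, V_5=1
M₂ = 1²·3 + 2²·3 + 3²·2 + 5²·1 = 58
K = 10000 × (58 − 20) / 20² = 950.000

950.000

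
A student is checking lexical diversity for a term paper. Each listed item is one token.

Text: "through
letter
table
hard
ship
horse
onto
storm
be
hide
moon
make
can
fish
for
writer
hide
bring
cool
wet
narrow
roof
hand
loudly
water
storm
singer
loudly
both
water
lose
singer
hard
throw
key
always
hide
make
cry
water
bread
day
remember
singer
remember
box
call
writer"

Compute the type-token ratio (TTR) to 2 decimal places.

0.75

N = 48 tokens, V = 36 types.
TTR = V / N = 36 / 48 = 0.75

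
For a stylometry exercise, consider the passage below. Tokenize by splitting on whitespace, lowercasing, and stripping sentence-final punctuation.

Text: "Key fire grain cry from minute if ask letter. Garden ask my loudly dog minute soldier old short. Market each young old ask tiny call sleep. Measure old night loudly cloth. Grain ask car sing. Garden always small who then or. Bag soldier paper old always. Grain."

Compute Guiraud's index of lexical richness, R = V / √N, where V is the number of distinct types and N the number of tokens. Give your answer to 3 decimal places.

N = 47, V = 34.
√N = 6.855655
R = 34 / 6.855655 = 4.959

4.959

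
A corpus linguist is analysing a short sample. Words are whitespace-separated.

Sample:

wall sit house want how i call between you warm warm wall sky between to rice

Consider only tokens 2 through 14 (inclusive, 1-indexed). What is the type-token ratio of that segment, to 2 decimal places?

0.85

Segment tokens 2–14: sit, house, want, how, i, call, between, you, warm, warm, wall, sky, between
Segment N = 13, segment V = 11.
TTR = 11 / 13 = 0.85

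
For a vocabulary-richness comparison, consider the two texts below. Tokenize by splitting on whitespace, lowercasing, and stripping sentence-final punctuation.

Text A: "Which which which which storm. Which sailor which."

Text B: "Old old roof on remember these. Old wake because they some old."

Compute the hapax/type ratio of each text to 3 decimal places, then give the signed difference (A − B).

-0.222

A: hapax=2, V=3, ratio=0.667
B: hapax=8, V=9, ratio=0.889
Difference = 0.667 − 0.889 = -0.222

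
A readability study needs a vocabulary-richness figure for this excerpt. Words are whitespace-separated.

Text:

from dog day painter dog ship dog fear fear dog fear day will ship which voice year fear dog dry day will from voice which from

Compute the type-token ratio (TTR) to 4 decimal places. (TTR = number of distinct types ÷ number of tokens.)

0.4231

N = 26 tokens, V = 11 types.
TTR = V / N = 11 / 26 = 0.4231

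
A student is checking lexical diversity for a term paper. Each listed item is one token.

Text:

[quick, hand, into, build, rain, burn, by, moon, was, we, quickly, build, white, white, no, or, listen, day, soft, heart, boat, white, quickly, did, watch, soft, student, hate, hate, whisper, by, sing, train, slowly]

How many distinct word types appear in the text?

27

Distinct types: {boat, build, burn, by, day, did, hand, hate, heart, into, listen, moon, no, or, quick, quickly, rain, sing, slowly, soft, student, train, was, watch, we, whisper, white}
V = 27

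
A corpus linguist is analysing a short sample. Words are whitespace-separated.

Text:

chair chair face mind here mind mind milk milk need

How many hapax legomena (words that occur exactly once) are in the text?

Frequencies: mind:3, chair:2, milk:2, face:1, here:1, need:1
Hapax (freq=1): face, here, need

3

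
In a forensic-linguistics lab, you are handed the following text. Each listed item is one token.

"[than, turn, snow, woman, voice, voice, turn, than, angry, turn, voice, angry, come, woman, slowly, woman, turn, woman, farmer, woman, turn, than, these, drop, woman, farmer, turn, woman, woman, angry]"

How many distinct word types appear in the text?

Distinct types: {angry, come, drop, farmer, slowly, snow, than, these, turn, voice, woman}
V = 11

11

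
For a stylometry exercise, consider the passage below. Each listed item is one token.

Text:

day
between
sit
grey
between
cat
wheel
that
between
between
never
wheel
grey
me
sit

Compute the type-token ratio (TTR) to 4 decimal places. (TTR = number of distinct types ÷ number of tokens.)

N = 15 tokens, V = 9 types.
TTR = V / N = 9 / 15 = 0.6000

0.6000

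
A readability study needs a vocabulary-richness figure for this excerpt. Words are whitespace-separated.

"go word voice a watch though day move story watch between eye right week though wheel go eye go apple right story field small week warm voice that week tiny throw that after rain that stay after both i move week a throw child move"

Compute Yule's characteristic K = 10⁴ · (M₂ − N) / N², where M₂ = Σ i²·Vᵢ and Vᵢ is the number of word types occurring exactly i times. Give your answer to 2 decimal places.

Frequencies: week:4, go:3, move:3, that:3, voice:2, a:2, watch:2, though:2, story:2, eye:2, right:2, throw:2, after:2, word:1, day:1, between:1, wheel:1, apple:1, field:1, small:1, … (7 more, each freq 1)
N = 45. Frequency spectrum: V_1=14, V_2=9, V_3=3, V_4=1
M₂ = 1²·14 + 2²·9 + 3²·3 + 4²·1 = 93
K = 10000 × (93 − 45) / 45² = 237.04

237.04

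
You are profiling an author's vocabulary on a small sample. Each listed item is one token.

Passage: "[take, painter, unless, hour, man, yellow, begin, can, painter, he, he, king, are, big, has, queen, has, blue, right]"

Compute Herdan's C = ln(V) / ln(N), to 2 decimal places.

N = 19, V = 16.
ln(V) = 2.772589, ln(N) = 2.944439
C = 2.772589 / 2.944439 = 0.94

0.94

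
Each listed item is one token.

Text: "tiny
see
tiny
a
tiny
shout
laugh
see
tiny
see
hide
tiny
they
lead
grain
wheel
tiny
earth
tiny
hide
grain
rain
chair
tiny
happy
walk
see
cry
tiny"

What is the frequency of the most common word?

Frequencies: tiny:9, see:4, hide:2, grain:2, a:1, shout:1, laugh:1, they:1, lead:1, wheel:1, earth:1, rain:1, chair:1, happy:1, walk:1, cry:1
Most common: 'tiny' with frequency 9.

9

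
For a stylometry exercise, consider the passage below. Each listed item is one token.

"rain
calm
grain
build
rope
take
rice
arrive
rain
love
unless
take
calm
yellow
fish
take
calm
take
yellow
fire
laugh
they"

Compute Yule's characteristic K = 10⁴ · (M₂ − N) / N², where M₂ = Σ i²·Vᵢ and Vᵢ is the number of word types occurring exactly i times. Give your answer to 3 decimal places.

Frequencies: take:4, calm:3, rain:2, yellow:2, grain:1, build:1, rope:1, rice:1, arrive:1, love:1, unless:1, fish:1, fire:1, laugh:1, they:1
N = 22. Frequency spectrum: V_1=11, V_2=2, V_3=1, V_4=1
M₂ = 1²·11 + 2²·2 + 3²·1 + 4²·1 = 44
K = 10000 × (44 − 22) / 22² = 454.545

454.545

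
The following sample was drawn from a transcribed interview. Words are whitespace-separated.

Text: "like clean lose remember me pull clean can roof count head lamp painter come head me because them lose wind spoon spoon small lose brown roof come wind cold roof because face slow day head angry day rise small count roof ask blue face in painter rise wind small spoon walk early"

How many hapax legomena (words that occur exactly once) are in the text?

15

Frequencies: roof:4, lose:3, head:3, wind:3, spoon:3, small:3, clean:2, me:2, count:2, painter:2, come:2, because:2, face:2, day:2, rise:2, like:1, remember:1, pull:1, can:1, lamp:1, … (10 more, each freq 1)
Hapax (freq=1): angry, ask, blue, brown, can, cold, early, in, lamp, like, pull, remember, slow, them, walk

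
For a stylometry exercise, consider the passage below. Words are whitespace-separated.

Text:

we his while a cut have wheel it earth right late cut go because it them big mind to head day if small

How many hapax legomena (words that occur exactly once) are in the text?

Frequencies: cut:2, it:2, we:1, his:1, while:1, a:1, have:1, wheel:1, earth:1, right:1, late:1, go:1, because:1, them:1, big:1, mind:1, to:1, head:1, day:1, if:1, … (1 more, each freq 1)
Hapax (freq=1): a, because, big, day, earth, go, have, head, his, if, late, mind, right, small, them, to, we, wheel, while

19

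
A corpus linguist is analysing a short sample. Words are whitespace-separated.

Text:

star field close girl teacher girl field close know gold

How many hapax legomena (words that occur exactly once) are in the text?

Frequencies: field:2, close:2, girl:2, star:1, teacher:1, know:1, gold:1
Hapax (freq=1): gold, know, star, teacher

4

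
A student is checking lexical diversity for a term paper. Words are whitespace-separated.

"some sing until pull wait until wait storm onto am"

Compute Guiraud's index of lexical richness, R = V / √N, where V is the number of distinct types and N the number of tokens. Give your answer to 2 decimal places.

N = 10, V = 8.
√N = 3.162278
R = 8 / 3.162278 = 2.53

2.53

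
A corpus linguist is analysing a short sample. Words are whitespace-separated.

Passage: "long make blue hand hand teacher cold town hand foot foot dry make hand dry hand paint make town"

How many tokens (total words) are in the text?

Tokens: long, make, blue, hand, hand, teacher, cold, town, hand, foot, foot, dry, make, hand, dry, hand, paint, make, town
N = 19

19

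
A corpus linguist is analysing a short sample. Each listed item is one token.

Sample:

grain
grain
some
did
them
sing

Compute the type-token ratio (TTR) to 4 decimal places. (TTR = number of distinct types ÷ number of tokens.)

N = 6 tokens, V = 5 types.
TTR = V / N = 5 / 6 = 0.8333

0.8333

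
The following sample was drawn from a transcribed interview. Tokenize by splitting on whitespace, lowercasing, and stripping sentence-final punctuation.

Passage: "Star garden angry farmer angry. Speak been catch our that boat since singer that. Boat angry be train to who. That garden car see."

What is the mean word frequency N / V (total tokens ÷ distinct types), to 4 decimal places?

N = 24 tokens, V = 18 types.
Mean frequency = N / V = 24 / 18 = 1.3333

1.3333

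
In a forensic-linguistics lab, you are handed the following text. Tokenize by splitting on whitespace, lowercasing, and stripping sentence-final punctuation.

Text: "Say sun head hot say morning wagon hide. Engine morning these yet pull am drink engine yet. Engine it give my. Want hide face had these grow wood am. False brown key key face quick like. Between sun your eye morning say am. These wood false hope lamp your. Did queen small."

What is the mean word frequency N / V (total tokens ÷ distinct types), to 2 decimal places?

N = 52 tokens, V = 34 types.
Mean frequency = N / V = 52 / 34 = 1.53

1.53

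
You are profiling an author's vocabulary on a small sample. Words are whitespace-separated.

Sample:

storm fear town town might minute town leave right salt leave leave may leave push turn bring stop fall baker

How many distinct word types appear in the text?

15

Distinct types: {baker, bring, fall, fear, leave, may, might, minute, push, right, salt, stop, storm, town, turn}
V = 15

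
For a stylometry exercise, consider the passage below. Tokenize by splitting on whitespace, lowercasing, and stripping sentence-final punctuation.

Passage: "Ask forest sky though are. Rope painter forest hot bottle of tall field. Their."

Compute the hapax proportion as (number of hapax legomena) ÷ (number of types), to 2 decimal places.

Frequencies: forest:2, ask:1, sky:1, though:1, are:1, rope:1, painter:1, hot:1, bottle:1, of:1, tall:1, field:1, their:1
Hapax count = 12; type count = 13.
Ratio = 12 / 13 = 0.92

0.92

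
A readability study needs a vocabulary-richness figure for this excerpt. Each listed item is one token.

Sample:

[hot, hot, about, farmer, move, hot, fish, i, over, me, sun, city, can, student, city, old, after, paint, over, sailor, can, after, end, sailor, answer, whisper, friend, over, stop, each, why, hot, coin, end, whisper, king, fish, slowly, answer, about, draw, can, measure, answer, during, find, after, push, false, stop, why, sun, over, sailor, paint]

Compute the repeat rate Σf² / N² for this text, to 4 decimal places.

Frequencies: hot:4, over:4, can:3, after:3, sailor:3, answer:3, about:2, fish:2, sun:2, city:2, paint:2, end:2, whisper:2, stop:2, why:2, farmer:1, move:1, i:1, me:1, student:1, … (12 more, each freq 1)
Σf² = 121; N² = 3025
Repeat rate = 121 / 3025 = 0.0400

0.0400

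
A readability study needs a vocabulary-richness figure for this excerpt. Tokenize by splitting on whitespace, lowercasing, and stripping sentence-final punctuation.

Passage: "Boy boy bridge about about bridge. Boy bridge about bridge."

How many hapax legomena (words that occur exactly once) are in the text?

Frequencies: bridge:4, boy:3, about:3
Hapax (freq=1): (none)

0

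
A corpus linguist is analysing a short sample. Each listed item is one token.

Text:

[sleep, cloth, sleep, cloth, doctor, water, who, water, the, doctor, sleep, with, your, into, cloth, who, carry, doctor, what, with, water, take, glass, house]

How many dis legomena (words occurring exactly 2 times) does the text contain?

Frequencies: sleep:3, cloth:3, doctor:3, water:3, who:2, with:2, the:1, your:1, into:1, carry:1, what:1, take:1, glass:1, house:1
Words with frequency 2: who, with

2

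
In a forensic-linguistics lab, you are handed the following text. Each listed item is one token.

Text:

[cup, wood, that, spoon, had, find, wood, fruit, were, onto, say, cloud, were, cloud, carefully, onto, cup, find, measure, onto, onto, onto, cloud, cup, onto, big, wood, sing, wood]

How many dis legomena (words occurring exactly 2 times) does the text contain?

Frequencies: onto:6, wood:4, cup:3, cloud:3, find:2, were:2, that:1, spoon:1, had:1, fruit:1, say:1, carefully:1, measure:1, big:1, sing:1
Words with frequency 2: find, were

2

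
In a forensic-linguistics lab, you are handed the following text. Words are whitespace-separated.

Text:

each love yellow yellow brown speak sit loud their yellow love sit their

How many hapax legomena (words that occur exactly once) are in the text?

Frequencies: yellow:3, love:2, sit:2, their:2, each:1, brown:1, speak:1, loud:1
Hapax (freq=1): brown, each, loud, speak

4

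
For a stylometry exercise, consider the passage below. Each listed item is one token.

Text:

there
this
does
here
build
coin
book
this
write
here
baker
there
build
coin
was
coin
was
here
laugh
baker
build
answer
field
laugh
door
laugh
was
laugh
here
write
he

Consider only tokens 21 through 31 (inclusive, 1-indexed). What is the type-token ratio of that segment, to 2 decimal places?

0.82

Segment tokens 21–31: build, answer, field, laugh, door, laugh, was, laugh, here, write, he
Segment N = 11, segment V = 9.
TTR = 9 / 11 = 0.82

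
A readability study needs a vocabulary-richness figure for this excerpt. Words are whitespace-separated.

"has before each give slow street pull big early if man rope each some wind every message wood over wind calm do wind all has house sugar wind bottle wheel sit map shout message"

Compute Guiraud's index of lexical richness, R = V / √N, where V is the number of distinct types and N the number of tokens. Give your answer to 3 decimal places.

N = 34, V = 28.
√N = 5.830952
R = 28 / 5.830952 = 4.802

4.802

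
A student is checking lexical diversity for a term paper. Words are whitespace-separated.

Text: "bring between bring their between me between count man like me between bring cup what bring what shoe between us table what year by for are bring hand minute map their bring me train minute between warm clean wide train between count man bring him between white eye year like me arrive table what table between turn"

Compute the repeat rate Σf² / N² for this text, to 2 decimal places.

0.07

Frequencies: between:9, bring:7, me:4, what:4, table:3, their:2, count:2, man:2, like:2, year:2, minute:2, train:2, cup:1, shoe:1, us:1, by:1, for:1, are:1, hand:1, map:1, … (8 more, each freq 1)
Σf² = 215; N² = 3249
Repeat rate = 215 / 3249 = 0.07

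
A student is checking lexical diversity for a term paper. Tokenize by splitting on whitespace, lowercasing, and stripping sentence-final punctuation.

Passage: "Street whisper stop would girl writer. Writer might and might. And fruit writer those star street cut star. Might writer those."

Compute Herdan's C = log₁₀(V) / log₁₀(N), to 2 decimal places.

0.82

N = 21, V = 12.
log₁₀(V) = 1.079181, log₁₀(N) = 1.322219
C = 1.079181 / 1.322219 = 0.82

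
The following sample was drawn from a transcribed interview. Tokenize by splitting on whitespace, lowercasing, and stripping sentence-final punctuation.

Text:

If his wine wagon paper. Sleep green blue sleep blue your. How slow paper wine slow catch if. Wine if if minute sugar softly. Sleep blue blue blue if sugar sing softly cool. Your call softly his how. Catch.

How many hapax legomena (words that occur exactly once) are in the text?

6

Frequencies: if:5, blue:5, wine:3, sleep:3, softly:3, his:2, paper:2, your:2, how:2, slow:2, catch:2, sugar:2, wagon:1, green:1, minute:1, sing:1, cool:1, call:1
Hapax (freq=1): call, cool, green, minute, sing, wagon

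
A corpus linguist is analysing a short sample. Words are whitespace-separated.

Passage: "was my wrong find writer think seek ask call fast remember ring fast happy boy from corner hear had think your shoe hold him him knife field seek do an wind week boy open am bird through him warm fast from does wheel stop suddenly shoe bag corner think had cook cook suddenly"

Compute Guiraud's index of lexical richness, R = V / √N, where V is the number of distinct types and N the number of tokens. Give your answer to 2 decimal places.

N = 53, V = 39.
√N = 7.280110
R = 39 / 7.280110 = 5.36

5.36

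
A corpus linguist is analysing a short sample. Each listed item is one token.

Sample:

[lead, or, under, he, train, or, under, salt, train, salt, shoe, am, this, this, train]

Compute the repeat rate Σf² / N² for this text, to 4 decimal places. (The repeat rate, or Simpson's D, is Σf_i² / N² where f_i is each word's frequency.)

0.1289

Frequencies: train:3, or:2, under:2, salt:2, this:2, lead:1, he:1, shoe:1, am:1
Σf² = 29; N² = 225
Repeat rate = 29 / 225 = 0.1289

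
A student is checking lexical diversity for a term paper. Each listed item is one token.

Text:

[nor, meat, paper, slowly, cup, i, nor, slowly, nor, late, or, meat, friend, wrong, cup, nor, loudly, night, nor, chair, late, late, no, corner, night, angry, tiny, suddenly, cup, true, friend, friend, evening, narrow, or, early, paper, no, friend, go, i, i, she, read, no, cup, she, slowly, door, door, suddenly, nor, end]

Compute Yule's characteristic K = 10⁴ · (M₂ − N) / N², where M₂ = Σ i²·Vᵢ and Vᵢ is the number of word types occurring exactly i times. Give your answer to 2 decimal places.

327.52

Frequencies: nor:6, cup:4, friend:4, slowly:3, i:3, late:3, no:3, meat:2, paper:2, or:2, night:2, suddenly:2, she:2, door:2, wrong:1, loudly:1, chair:1, corner:1, angry:1, tiny:1, … (7 more, each freq 1)
N = 53. Frequency spectrum: V_1=13, V_2=7, V_3=4, V_4=2, V_6=1
M₂ = 1²·13 + 2²·7 + 3²·4 + 4²·2 + 6²·1 = 145
K = 10000 × (145 − 53) / 53² = 327.52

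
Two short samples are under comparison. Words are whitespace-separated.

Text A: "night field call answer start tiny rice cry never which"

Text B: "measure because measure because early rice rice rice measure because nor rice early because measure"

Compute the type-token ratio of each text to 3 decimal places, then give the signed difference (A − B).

0.667

TTR(A) = 10/10 = 1.000
TTR(B) = 5/15 = 0.333
Difference = 1.000 − 0.333 = 0.667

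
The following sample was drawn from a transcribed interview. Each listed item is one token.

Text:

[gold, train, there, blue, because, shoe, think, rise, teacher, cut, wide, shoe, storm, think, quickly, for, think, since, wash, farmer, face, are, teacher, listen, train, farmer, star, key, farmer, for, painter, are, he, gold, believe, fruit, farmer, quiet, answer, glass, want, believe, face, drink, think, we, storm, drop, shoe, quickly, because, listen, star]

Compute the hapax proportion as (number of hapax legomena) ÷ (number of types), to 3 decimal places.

0.545

Frequencies: think:4, farmer:4, shoe:3, gold:2, train:2, because:2, teacher:2, storm:2, quickly:2, for:2, face:2, are:2, listen:2, star:2, believe:2, there:1, blue:1, rise:1, cut:1, wide:1, … (13 more, each freq 1)
Hapax count = 18; type count = 33.
Ratio = 18 / 33 = 0.545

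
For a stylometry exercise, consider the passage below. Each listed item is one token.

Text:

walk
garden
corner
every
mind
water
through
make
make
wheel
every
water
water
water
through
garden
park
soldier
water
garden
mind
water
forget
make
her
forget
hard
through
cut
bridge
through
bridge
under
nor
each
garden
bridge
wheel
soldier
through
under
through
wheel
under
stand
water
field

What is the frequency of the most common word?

7

Frequencies: water:7, through:6, garden:4, make:3, wheel:3, bridge:3, under:3, every:2, mind:2, soldier:2, forget:2, walk:1, corner:1, park:1, her:1, hard:1, cut:1, nor:1, each:1, stand:1, … (1 more, each freq 1)
Most common: 'water' with frequency 7.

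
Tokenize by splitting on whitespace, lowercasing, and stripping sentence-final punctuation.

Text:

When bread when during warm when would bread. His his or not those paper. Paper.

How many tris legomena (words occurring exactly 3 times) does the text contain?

Frequencies: when:3, bread:2, his:2, paper:2, during:1, warm:1, would:1, or:1, not:1, those:1
Words with frequency 3: when

1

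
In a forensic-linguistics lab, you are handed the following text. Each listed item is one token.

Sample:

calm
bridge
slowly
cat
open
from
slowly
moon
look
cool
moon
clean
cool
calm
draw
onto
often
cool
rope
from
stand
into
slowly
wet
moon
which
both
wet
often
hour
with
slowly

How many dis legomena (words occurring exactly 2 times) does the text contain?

Frequencies: slowly:4, moon:3, cool:3, calm:2, from:2, often:2, wet:2, bridge:1, cat:1, open:1, look:1, clean:1, draw:1, onto:1, rope:1, stand:1, into:1, which:1, both:1, hour:1, … (1 more, each freq 1)
Words with frequency 2: calm, from, often, wet

4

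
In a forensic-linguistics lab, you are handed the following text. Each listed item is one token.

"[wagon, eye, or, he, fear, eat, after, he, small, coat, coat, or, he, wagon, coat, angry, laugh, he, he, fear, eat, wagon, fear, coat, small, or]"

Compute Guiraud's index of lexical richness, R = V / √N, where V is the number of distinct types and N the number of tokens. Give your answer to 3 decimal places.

2.157

N = 26, V = 11.
√N = 5.099020
R = 11 / 5.099020 = 2.157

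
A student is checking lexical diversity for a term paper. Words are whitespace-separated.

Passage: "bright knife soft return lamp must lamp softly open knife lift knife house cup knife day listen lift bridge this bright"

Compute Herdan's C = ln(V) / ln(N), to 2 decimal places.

0.89

N = 21, V = 15.
ln(V) = 2.708050, ln(N) = 3.044522
C = 2.708050 / 3.044522 = 0.89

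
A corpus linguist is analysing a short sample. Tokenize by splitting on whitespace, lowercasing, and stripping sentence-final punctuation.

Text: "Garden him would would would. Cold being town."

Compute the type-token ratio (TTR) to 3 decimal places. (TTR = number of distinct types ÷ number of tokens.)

N = 8 tokens, V = 6 types.
TTR = V / N = 6 / 8 = 0.750

0.750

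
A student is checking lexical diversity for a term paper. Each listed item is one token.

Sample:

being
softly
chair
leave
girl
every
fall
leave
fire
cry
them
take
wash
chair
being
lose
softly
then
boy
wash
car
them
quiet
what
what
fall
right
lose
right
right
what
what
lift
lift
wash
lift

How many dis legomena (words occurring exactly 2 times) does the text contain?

7

Frequencies: what:4, wash:3, right:3, lift:3, being:2, softly:2, chair:2, leave:2, fall:2, them:2, lose:2, girl:1, every:1, fire:1, cry:1, take:1, then:1, boy:1, car:1, quiet:1
Words with frequency 2: being, chair, fall, leave, lose, softly, them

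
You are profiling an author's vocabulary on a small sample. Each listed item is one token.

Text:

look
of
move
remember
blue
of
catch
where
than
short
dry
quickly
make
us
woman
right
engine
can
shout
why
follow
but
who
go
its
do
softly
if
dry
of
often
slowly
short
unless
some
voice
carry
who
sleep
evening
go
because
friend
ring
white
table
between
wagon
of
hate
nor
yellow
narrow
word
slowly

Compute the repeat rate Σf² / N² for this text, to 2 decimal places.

Frequencies: of:4, short:2, dry:2, who:2, go:2, slowly:2, look:1, move:1, remember:1, blue:1, catch:1, where:1, than:1, quickly:1, make:1, us:1, woman:1, right:1, engine:1, can:1, … (27 more, each freq 1)
Σf² = 77; N² = 3025
Repeat rate = 77 / 3025 = 0.03

0.03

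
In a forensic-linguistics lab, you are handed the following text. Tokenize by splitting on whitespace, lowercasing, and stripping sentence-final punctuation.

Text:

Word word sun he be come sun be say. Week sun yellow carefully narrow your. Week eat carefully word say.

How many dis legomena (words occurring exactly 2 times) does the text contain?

Frequencies: word:3, sun:3, be:2, say:2, week:2, carefully:2, he:1, come:1, yellow:1, narrow:1, your:1, eat:1
Words with frequency 2: be, carefully, say, week

4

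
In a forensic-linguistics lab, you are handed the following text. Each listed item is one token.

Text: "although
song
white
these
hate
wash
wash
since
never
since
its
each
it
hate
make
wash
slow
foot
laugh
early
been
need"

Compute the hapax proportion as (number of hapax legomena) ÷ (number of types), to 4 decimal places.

Frequencies: wash:3, hate:2, since:2, although:1, song:1, white:1, these:1, never:1, its:1, each:1, it:1, make:1, slow:1, foot:1, laugh:1, early:1, been:1, need:1
Hapax count = 15; type count = 18.
Ratio = 15 / 18 = 0.8333

0.8333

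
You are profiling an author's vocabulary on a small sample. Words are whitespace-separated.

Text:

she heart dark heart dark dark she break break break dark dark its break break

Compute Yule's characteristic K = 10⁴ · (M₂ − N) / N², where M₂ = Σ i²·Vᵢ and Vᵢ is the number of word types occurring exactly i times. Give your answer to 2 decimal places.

1955.56

Frequencies: dark:5, break:5, she:2, heart:2, its:1
N = 15. Frequency spectrum: V_1=1, V_2=2, V_5=2
M₂ = 1²·1 + 2²·2 + 5²·2 = 59
K = 10000 × (59 − 15) / 15² = 1955.56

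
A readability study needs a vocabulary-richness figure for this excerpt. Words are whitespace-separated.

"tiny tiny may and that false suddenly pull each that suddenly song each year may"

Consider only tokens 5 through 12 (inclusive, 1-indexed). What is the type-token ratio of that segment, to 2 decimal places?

0.75

Segment tokens 5–12: that, false, suddenly, pull, each, that, suddenly, song
Segment N = 8, segment V = 6.
TTR = 6 / 8 = 0.75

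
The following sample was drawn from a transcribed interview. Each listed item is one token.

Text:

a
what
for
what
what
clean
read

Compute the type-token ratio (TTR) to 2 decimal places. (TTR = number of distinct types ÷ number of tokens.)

N = 7 tokens, V = 5 types.
TTR = V / N = 5 / 7 = 0.71

0.71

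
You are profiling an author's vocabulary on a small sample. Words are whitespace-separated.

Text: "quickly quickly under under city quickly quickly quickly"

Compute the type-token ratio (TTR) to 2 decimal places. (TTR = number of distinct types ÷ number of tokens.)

0.38

N = 8 tokens, V = 3 types.
TTR = V / N = 3 / 8 = 0.38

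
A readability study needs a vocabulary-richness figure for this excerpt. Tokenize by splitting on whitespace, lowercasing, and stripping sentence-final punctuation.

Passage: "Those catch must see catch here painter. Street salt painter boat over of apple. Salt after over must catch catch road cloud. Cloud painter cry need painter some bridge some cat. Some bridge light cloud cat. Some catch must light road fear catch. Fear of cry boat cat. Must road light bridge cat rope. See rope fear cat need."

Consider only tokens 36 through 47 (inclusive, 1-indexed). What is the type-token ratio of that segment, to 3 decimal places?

0.833

Segment tokens 36–47: cat, some, catch, must, light, road, fear, catch, fear, of, cry, boat
Segment N = 12, segment V = 10.
TTR = 10 / 12 = 0.833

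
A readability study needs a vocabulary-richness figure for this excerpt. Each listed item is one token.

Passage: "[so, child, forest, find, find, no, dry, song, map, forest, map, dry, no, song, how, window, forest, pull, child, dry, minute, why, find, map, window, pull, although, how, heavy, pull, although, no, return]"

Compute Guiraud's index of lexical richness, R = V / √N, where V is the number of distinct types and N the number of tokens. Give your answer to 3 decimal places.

N = 33, V = 16.
√N = 5.744563
R = 16 / 5.744563 = 2.785

2.785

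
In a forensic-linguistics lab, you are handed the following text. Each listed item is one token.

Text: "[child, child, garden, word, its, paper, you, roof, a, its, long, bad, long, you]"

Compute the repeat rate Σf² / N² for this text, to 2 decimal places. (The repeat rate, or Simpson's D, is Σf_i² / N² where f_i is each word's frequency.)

Frequencies: child:2, its:2, you:2, long:2, garden:1, word:1, paper:1, roof:1, a:1, bad:1
Σf² = 22; N² = 196
Repeat rate = 22 / 196 = 0.11

0.11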